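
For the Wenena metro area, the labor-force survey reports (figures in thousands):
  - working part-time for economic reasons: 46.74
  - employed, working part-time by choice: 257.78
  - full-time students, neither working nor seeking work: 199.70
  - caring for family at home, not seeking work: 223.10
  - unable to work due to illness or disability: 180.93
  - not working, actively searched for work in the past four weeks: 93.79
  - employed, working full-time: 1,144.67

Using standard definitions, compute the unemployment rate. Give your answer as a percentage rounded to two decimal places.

Employed = 46.74 + 257.78 + 1,144.67 = 1,449.19 thousand (anyone who worked, including part-time for economic reasons, counts as employed).
Unemployed = 93.79 thousand.
Labor force = 1,449.19 + 93.79 = 1,542.98 thousand.
Unemployment rate = 93.79 / 1,542.98 = 6.08%.

Unemployment rate ≈ 6.08%.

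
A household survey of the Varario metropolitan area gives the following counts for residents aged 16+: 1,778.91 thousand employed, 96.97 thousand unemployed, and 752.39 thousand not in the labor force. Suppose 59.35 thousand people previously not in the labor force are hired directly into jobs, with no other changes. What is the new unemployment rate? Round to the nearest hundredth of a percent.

Initially, labor force = 1,778.91 + 96.97 = 1,875.88 thousand, so u = 96.97/1,875.88 = 5.17%.
After the change, employed and labor force both rise by 59.35; unemployed unchanged → E = 1,838.26, U = 96.97, labor force = 1,935.23 thousand.
New unemployment rate = 96.97 / 1,935.23 = 5.01%.

New unemployment rate ≈ 5.01%.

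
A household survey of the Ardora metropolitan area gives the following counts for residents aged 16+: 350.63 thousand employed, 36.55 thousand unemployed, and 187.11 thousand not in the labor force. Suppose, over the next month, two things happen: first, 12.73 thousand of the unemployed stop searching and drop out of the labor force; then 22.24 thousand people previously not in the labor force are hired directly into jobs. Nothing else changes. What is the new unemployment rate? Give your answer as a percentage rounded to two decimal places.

Initially, labor force = 350.63 + 36.55 = 387.18 thousand, so u = 36.55/387.18 = 9.44%.
After the first change, unemployed and labor force both fall by 12.73 → E = 350.63, U = 23.82, labor force = 374.45 thousand.
After the second change, employed and labor force both rise by 22.24; unemployed unchanged → E = 372.87, U = 23.82, labor force = 396.69 thousand.
New unemployment rate = 23.82 / 396.69 = 6.00%.

New unemployment rate ≈ 6.00%.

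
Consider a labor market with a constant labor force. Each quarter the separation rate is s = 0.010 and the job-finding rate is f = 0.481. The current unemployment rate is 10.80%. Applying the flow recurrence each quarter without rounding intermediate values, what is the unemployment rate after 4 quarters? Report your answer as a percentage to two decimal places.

With a fixed labor force, u_{t+1} = u_t + s·(1−u_t) − f·u_t = u_t·(1−s−f) + s.
Here 1−s−f = 0.509 and s = 0.010.
u_1 = 0.108000 × 0.509 + 0.010 = 0.064972.
u_2 = 0.064972 × 0.509 + 0.010 = 0.043071.
u_3 = 0.043071 × 0.509 + 0.010 = 0.031923.
u_4 = 0.031923 × 0.509 + 0.010 = 0.026249.

Unemployment rate after four quarters ≈ 2.62%.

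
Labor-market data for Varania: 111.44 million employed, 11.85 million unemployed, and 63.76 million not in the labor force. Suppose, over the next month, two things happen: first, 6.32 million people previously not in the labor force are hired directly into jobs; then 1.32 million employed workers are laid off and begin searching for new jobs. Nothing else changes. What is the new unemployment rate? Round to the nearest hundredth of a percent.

Initially, labor force = 111.44 + 11.85 = 123.29 million, so u = 11.85/123.29 = 9.61%.
After the first change, employed and labor force both rise by 6.32; unemployed unchanged → E = 117.76, U = 11.85, labor force = 129.61 million.
After the second change, employed falls and unemployed rises by 1.32; labor force unchanged → E = 116.44, U = 13.17, labor force = 129.61 million.
New unemployment rate = 13.17 / 129.61 = 10.16%.

New unemployment rate ≈ 10.16%.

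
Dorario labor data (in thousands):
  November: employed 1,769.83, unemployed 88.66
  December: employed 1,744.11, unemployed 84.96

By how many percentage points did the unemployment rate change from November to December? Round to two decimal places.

November: labor force = 1,769.83 + 88.66 = 1,858.49; u = 88.66/1,858.49 = 4.77%.
December: labor force = 1,744.11 + 84.96 = 1,829.07; u = 84.96/1,829.07 = 4.64%.
Change = 4.64% − 4.77% = −0.13 pp.

The unemployment rate changed by −0.13 percentage points.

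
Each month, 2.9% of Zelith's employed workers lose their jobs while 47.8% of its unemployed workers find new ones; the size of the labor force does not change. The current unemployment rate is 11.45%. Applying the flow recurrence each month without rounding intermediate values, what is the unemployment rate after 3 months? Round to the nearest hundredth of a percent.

With a fixed labor force, u_{t+1} = u_t + s·(1−u_t) − f·u_t = u_t·(1−s−f) + s.
Here 1−s−f = 0.493 and s = 0.029.
u_1 = 0.114500 × 0.493 + 0.029 = 0.085448.
u_2 = 0.085448 × 0.493 + 0.029 = 0.071126.
u_3 = 0.071126 × 0.493 + 0.029 = 0.064065.

Unemployment rate after three months ≈ 6.41%.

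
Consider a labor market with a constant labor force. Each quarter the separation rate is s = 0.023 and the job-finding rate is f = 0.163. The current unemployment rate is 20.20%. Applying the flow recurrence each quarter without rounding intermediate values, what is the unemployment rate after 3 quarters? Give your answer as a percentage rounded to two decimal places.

Unemployment rate after three quarters ≈ 16.59%.

With a fixed labor force, u_{t+1} = u_t + s·(1−u_t) − f·u_t = u_t·(1−s−f) + s.
Here 1−s−f = 0.814 and s = 0.023.
u_1 = 0.202000 × 0.814 + 0.023 = 0.187428.
u_2 = 0.187428 × 0.814 + 0.023 = 0.175566.
u_3 = 0.175566 × 0.814 + 0.023 = 0.165911.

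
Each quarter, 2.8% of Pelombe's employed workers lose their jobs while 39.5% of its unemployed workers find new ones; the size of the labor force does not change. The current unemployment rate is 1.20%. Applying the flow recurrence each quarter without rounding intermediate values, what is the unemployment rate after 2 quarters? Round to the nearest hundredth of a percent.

Unemployment rate after two quarters ≈ 4.82%.

With a fixed labor force, u_{t+1} = u_t + s·(1−u_t) − f·u_t = u_t·(1−s−f) + s.
Here 1−s−f = 0.577 and s = 0.028.
u_1 = 0.012000 × 0.577 + 0.028 = 0.034924.
u_2 = 0.034924 × 0.577 + 0.028 = 0.048151.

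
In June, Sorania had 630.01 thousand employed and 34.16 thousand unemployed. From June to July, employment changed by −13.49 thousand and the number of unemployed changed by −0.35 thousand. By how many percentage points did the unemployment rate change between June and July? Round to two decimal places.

June: labor force = 630.01 + 34.16 = 664.17; u = 34.16/664.17 = 5.14%.
July: labor force = 616.52 + 33.81 = 650.33; u = 33.81/650.33 = 5.20%.
Change = 5.20% − 5.14% = +0.06 pp.

The unemployment rate changed by +0.06 percentage points.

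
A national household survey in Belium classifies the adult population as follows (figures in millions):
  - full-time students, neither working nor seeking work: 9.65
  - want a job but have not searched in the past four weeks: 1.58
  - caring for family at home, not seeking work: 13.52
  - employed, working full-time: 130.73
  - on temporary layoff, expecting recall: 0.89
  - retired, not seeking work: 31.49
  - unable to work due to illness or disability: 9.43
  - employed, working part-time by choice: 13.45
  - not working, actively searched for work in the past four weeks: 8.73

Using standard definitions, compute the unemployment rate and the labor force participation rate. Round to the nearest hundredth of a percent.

Employed = 130.73 + 13.45 = 144.18 million.
Unemployed = 0.89 + 8.73 = 9.62 million (jobless and actively searching, or on temporary layoff).
Labor force = 144.18 + 9.62 = 153.80 million.
Not in labor force = 9.65 + 1.58 + 13.52 + 31.49 + 9.43 = 65.67 million (those not working and not actively searching are outside the labor force — including those who want a job but have given up searching).
Civilian working-age population = 153.80 + 65.67 = 219.47 million.
Unemployment rate = 9.62 / 153.80 = 6.25%.
Labor force participation rate = 153.80 / 219.47 = 70.08%.

Unemployment rate ≈ 6.25%; labor force participation rate ≈ 70.08%.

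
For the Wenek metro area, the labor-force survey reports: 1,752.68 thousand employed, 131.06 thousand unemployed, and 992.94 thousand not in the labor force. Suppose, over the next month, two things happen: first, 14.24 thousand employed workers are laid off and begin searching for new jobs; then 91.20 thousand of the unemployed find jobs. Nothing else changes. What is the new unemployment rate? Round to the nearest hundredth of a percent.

Initially, labor force = 1,752.68 + 131.06 = 1,883.74 thousand, so u = 131.06/1,883.74 = 6.96%.
After the first change, employed falls and unemployed rises by 14.24; labor force unchanged → E = 1,738.44, U = 145.30, labor force = 1,883.74 thousand.
After the second change, unemployed falls and employed rises by 91.20; labor force unchanged → E = 1,829.64, U = 54.10, labor force = 1,883.74 thousand.
New unemployment rate = 54.10 / 1,883.74 = 2.87%.

New unemployment rate ≈ 2.87%.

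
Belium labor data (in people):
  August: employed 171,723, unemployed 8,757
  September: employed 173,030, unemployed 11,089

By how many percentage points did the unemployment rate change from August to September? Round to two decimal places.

August: labor force = 171,723 + 8,757 = 180,480; u = 8,757/180,480 = 4.85%.
September: labor force = 173,030 + 11,089 = 184,119; u = 11,089/184,119 = 6.02%.
Change = 6.02% − 4.85% = +1.17 pp.

The unemployment rate changed by +1.17 percentage points.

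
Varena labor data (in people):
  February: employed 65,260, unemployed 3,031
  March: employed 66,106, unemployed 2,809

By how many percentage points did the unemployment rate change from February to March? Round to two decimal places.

The unemployment rate changed by −0.36 percentage points.

February: labor force = 65,260 + 3,031 = 68,291; u = 3,031/68,291 = 4.44%.
March: labor force = 66,106 + 2,809 = 68,915; u = 2,809/68,915 = 4.08%.
Change = 4.08% − 4.44% = −0.36 pp.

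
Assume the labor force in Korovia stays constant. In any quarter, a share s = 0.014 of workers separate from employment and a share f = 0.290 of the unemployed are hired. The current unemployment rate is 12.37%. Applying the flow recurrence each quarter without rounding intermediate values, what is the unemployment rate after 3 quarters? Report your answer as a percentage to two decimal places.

Unemployment rate after three quarters ≈ 7.22%.

With a fixed labor force, u_{t+1} = u_t + s·(1−u_t) − f·u_t = u_t·(1−s−f) + s.
Here 1−s−f = 0.696 and s = 0.014.
u_1 = 0.123700 × 0.696 + 0.014 = 0.100095.
u_2 = 0.100095 × 0.696 + 0.014 = 0.083666.
u_3 = 0.083666 × 0.696 + 0.014 = 0.072232.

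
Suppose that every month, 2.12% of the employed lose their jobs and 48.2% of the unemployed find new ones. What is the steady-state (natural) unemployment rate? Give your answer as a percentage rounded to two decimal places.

At steady state the flows balance: s·E = f·U, so U/(E+U) = s/(s+f).
u* = 2.12 / (2.12 + 48.2) = 2.12 / 50.32 = 4.21%.

Steady-state unemployment rate ≈ 4.21%.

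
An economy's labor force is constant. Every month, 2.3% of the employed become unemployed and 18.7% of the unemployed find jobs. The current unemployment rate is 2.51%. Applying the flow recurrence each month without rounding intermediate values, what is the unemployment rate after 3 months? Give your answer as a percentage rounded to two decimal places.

With a fixed labor force, u_{t+1} = u_t + s·(1−u_t) − f·u_t = u_t·(1−s−f) + s.
Here 1−s−f = 0.790 and s = 0.023.
u_1 = 0.025100 × 0.790 + 0.023 = 0.042829.
u_2 = 0.042829 × 0.790 + 0.023 = 0.056835.
u_3 = 0.056835 × 0.790 + 0.023 = 0.067900.

Unemployment rate after three months ≈ 6.79%.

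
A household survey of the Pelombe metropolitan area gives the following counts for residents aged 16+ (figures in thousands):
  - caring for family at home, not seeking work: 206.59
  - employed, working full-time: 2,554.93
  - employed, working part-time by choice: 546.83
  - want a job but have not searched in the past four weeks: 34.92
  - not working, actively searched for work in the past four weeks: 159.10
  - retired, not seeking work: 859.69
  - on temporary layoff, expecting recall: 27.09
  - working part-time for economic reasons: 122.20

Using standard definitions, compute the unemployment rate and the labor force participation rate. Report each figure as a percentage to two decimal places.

Unemployment rate ≈ 5.46%; labor force participation rate ≈ 75.59%.

Employed = 2,554.93 + 546.83 + 122.20 = 3,223.96 thousand (anyone who worked, including part-time for economic reasons, counts as employed).
Unemployed = 159.10 + 27.09 = 186.19 thousand (jobless and actively searching, or on temporary layoff).
Labor force = 3,223.96 + 186.19 = 3,410.15 thousand.
Not in labor force = 206.59 + 34.92 + 859.69 = 1,101.20 thousand (those not working and not actively searching are outside the labor force — including those who want a job but have given up searching).
Civilian working-age population = 3,410.15 + 1,101.20 = 4,511.35 thousand.
Unemployment rate = 186.19 / 3,410.15 = 5.46%.
Labor force participation rate = 3,410.15 / 4,511.35 = 75.59%.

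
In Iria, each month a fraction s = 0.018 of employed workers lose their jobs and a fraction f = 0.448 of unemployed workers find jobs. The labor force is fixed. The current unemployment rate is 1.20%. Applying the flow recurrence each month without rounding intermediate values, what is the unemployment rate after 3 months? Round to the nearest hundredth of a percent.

With a fixed labor force, u_{t+1} = u_t + s·(1−u_t) − f·u_t = u_t·(1−s−f) + s.
Here 1−s−f = 0.534 and s = 0.018.
u_1 = 0.012000 × 0.534 + 0.018 = 0.024408.
u_2 = 0.024408 × 0.534 + 0.018 = 0.031034.
u_3 = 0.031034 × 0.534 + 0.018 = 0.034572.

Unemployment rate after three months ≈ 3.46%.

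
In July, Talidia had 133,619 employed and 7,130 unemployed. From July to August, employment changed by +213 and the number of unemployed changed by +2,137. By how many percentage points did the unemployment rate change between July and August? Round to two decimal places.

The unemployment rate changed by +1.41 percentage points.

July: labor force = 133,619 + 7,130 = 140,749; u = 7,130/140,749 = 5.07%.
August: labor force = 133,832 + 9,267 = 143,099; u = 9,267/143,099 = 6.48%.
Change = 6.48% − 5.07% = +1.41 pp.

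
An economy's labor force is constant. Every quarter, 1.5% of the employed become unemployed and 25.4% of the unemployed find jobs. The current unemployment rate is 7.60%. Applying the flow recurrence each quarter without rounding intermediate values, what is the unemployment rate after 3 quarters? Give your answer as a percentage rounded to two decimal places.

With a fixed labor force, u_{t+1} = u_t + s·(1−u_t) − f·u_t = u_t·(1−s−f) + s.
Here 1−s−f = 0.731 and s = 0.015.
u_1 = 0.076000 × 0.731 + 0.015 = 0.070556.
u_2 = 0.070556 × 0.731 + 0.015 = 0.066576.
u_3 = 0.066576 × 0.731 + 0.015 = 0.063667.

Unemployment rate after three quarters ≈ 6.37%.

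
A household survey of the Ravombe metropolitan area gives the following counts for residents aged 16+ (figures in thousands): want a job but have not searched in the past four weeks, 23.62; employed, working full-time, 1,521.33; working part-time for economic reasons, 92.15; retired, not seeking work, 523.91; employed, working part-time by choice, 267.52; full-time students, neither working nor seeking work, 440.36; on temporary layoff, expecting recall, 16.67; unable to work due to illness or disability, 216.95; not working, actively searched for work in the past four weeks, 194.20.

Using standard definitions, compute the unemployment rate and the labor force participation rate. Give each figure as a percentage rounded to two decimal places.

Employed = 1,521.33 + 92.15 + 267.52 = 1,881.00 thousand (anyone who worked, including part-time for economic reasons, counts as employed).
Unemployed = 16.67 + 194.20 = 210.87 thousand (jobless and actively searching, or on temporary layoff).
Labor force = 1,881.00 + 210.87 = 2,091.87 thousand.
Not in labor force = 23.62 + 523.91 + 440.36 + 216.95 = 1,204.84 thousand (those not working and not actively searching are outside the labor force — including those who want a job but have given up searching).
Civilian working-age population = 2,091.87 + 1,204.84 = 3,296.71 thousand.
Unemployment rate = 210.87 / 2,091.87 = 10.08%.
Labor force participation rate = 2,091.87 / 3,296.71 = 63.45%.

Unemployment rate ≈ 10.08%; labor force participation rate ≈ 63.45%.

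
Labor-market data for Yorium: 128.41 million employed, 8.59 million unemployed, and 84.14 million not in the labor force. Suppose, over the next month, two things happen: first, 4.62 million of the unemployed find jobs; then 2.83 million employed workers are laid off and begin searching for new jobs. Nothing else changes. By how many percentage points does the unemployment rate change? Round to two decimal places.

Initially, labor force = 128.41 + 8.59 = 137.00 million, so u = 8.59/137.00 = 6.27%.
After the first change, unemployed falls and employed rises by 4.62; labor force unchanged → E = 133.03, U = 3.97, labor force = 137.00 million.
After the second change, employed falls and unemployed rises by 2.83; labor force unchanged → E = 130.20, U = 6.80, labor force = 137.00 million.
New unemployment rate = 6.80 / 137.00 = 4.96%.
Change = 4.96% − 6.27% = −1.31 percentage points.

The unemployment rate changes by −1.31 percentage points.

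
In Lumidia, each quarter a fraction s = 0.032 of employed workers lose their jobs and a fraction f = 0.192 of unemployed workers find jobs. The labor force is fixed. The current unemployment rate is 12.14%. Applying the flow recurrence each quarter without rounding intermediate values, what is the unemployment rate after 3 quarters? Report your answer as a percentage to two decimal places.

With a fixed labor force, u_{t+1} = u_t + s·(1−u_t) − f·u_t = u_t·(1−s−f) + s.
Here 1−s−f = 0.776 and s = 0.032.
u_1 = 0.121400 × 0.776 + 0.032 = 0.126206.
u_2 = 0.126206 × 0.776 + 0.032 = 0.129936.
u_3 = 0.129936 × 0.776 + 0.032 = 0.132830.

Unemployment rate after three quarters ≈ 13.28%.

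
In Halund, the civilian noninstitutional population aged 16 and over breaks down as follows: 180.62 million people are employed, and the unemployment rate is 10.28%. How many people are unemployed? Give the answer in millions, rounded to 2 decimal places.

About 20.70 million are unemployed.

Let U be the number unemployed. The labor force is E + U, and U/(E+U) = 0.1028.
So U = 0.1028 × 180.62 / (1 − 0.1028) = 18.5677 / 0.8972 ≈ 20.70 million.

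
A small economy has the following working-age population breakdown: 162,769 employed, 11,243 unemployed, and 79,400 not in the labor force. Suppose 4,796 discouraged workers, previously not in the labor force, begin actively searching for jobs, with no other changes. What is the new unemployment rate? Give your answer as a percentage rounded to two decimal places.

New unemployment rate ≈ 8.97%.

Initially, labor force = 162,769 + 11,243 = 174,012, so u = 11,243/174,012 = 6.46%.
After the change, unemployed and labor force both rise by 4,796 → E = 162,769, U = 16,039, labor force = 178,808.
New unemployment rate = 16,039 / 178,808 = 8.97%.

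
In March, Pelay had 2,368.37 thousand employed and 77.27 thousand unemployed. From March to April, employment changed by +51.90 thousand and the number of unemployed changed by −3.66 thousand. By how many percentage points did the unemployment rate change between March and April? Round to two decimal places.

March: labor force = 2,368.37 + 77.27 = 2,445.64; u = 77.27/2,445.64 = 3.16%.
April: labor force = 2,420.27 + 73.61 = 2,493.88; u = 73.61/2,493.88 = 2.95%.
Change = 2.95% − 3.16% = −0.21 pp.

The unemployment rate changed by −0.21 percentage points.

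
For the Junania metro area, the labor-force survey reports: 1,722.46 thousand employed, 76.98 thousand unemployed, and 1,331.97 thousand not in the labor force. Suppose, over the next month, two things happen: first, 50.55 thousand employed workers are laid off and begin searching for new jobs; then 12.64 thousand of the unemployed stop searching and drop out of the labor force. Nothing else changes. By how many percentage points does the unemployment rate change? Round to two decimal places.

Initially, labor force = 1,722.46 + 76.98 = 1,799.44 thousand, so u = 76.98/1,799.44 = 4.28%.
After the first change, employed falls and unemployed rises by 50.55; labor force unchanged → E = 1,671.91, U = 127.53, labor force = 1,799.44 thousand.
After the second change, unemployed and labor force both fall by 12.64 → E = 1,671.91, U = 114.89, labor force = 1,786.80 thousand.
New unemployment rate = 114.89 / 1,786.80 = 6.43%.
Change = 6.43% − 4.28% = +2.15 percentage points.

The unemployment rate changes by +2.15 percentage points.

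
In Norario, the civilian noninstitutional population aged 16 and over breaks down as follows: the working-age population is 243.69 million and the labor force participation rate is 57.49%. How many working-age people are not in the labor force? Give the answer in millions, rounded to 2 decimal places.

Share not in the labor force = 1 − 0.5749 = 0.4251.
Not in labor force = 0.4251 × 243.69 ≈ 103.59 million.

About 103.59 million are not in the labor force.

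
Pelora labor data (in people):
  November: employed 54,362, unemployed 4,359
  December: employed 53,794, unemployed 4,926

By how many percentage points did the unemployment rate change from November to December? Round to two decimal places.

The unemployment rate changed by +0.97 percentage points.

November: labor force = 54,362 + 4,359 = 58,721; u = 4,359/58,721 = 7.42%.
December: labor force = 53,794 + 4,926 = 58,720; u = 4,926/58,720 = 8.39%.
Change = 8.39% − 7.42% = +0.97 pp.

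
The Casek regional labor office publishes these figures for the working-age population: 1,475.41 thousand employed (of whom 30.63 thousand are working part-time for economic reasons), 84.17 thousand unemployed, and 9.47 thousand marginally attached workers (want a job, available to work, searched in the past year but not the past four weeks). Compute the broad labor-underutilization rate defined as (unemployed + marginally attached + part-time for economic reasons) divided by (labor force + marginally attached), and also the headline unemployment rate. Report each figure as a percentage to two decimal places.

Labor force = 1,475.41 + 84.17 = 1,559.58 thousand.
Numerator = 84.17 + 9.47 + 30.63 = 124.27 thousand.
Denominator = 1,559.58 + 9.47 = 1,569.05 thousand.
Broad rate = 124.27 / 1,569.05 = 7.92%.
Headline unemployment rate = 84.17 / 1,559.58 = 5.40%.

Broad underutilization rate ≈ 7.92%; headline unemployment rate ≈ 5.40%.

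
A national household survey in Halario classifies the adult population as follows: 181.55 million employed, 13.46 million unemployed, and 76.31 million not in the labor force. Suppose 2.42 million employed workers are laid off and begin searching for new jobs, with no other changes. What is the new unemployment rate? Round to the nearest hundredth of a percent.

Initially, labor force = 181.55 + 13.46 = 195.01 million, so u = 13.46/195.01 = 6.90%.
After the change, employed falls and unemployed rises by 2.42; labor force unchanged → E = 179.13, U = 15.88, labor force = 195.01 million.
New unemployment rate = 15.88 / 195.01 = 8.14%.

New unemployment rate ≈ 8.14%.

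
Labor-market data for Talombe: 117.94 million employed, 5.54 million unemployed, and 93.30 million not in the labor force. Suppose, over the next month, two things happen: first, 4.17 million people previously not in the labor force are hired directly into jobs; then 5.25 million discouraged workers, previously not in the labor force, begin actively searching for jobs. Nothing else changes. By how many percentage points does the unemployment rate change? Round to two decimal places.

The unemployment rate changes by +3.63 percentage points.

Initially, labor force = 117.94 + 5.54 = 123.48 million, so u = 5.54/123.48 = 4.49%.
After the first change, employed and labor force both rise by 4.17; unemployed unchanged → E = 122.11, U = 5.54, labor force = 127.65 million.
After the second change, unemployed and labor force both rise by 5.25 → E = 122.11, U = 10.79, labor force = 132.90 million.
New unemployment rate = 10.79 / 132.90 = 8.12%.
Change = 8.12% − 4.49% = +3.63 percentage points.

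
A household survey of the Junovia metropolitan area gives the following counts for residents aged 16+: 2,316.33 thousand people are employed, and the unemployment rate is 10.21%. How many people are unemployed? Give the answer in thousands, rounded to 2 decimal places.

Let U be the number unemployed. The labor force is E + U, and U/(E+U) = 0.1021.
So U = 0.1021 × 2,316.33 / (1 − 0.1021) = 236.4973 / 0.8979 ≈ 263.39 thousand.

About 263.39 thousand are unemployed.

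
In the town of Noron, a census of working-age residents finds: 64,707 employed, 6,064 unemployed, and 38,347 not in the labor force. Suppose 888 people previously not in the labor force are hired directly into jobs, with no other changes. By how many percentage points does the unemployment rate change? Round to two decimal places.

Initially, labor force = 64,707 + 6,064 = 70,771, so u = 6,064/70,771 = 8.57%.
After the change, employed and labor force both rise by 888; unemployed unchanged → E = 65,595, U = 6,064, labor force = 71,659.
New unemployment rate = 6,064 / 71,659 = 8.46%.
Change = 8.46% − 8.57% = −0.11 percentage points.

The unemployment rate changes by −0.11 percentage points.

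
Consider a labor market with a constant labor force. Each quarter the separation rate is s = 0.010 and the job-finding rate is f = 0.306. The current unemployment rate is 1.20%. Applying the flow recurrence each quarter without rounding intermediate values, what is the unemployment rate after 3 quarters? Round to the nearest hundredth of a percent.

Unemployment rate after three quarters ≈ 2.54%.

With a fixed labor force, u_{t+1} = u_t + s·(1−u_t) − f·u_t = u_t·(1−s−f) + s.
Here 1−s−f = 0.684 and s = 0.010.
u_1 = 0.012000 × 0.684 + 0.010 = 0.018208.
u_2 = 0.018208 × 0.684 + 0.010 = 0.022454.
u_3 = 0.022454 × 0.684 + 0.010 = 0.025359.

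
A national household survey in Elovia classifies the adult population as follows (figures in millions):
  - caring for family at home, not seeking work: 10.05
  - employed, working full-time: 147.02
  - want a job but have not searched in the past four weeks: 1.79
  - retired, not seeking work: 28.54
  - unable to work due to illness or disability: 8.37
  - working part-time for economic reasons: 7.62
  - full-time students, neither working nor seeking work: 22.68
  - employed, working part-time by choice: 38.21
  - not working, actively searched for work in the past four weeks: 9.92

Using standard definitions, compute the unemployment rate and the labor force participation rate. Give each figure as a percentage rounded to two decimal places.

Unemployment rate ≈ 4.89%; labor force participation rate ≈ 73.95%.

Employed = 147.02 + 7.62 + 38.21 = 192.85 million (anyone who worked, including part-time for economic reasons, counts as employed).
Unemployed = 9.92 million.
Labor force = 192.85 + 9.92 = 202.77 million.
Not in labor force = 10.05 + 1.79 + 28.54 + 8.37 + 22.68 = 71.43 million (those not working and not actively searching are outside the labor force — including those who want a job but have given up searching).
Civilian working-age population = 202.77 + 71.43 = 274.20 million.
Unemployment rate = 9.92 / 202.77 = 4.89%.
Labor force participation rate = 202.77 / 274.20 = 73.95%.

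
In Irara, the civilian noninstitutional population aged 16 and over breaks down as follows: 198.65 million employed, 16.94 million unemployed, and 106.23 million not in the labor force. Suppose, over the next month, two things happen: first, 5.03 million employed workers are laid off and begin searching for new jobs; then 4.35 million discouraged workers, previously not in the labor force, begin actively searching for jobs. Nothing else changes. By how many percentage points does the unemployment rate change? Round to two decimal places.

Initially, labor force = 198.65 + 16.94 = 215.59 million, so u = 16.94/215.59 = 7.86%.
After the first change, employed falls and unemployed rises by 5.03; labor force unchanged → E = 193.62, U = 21.97, labor force = 215.59 million.
After the second change, unemployed and labor force both rise by 4.35 → E = 193.62, U = 26.32, labor force = 219.94 million.
New unemployment rate = 26.32 / 219.94 = 11.97%.
Change = 11.97% − 7.86% = +4.11 percentage points.

The unemployment rate changes by +4.11 percentage points.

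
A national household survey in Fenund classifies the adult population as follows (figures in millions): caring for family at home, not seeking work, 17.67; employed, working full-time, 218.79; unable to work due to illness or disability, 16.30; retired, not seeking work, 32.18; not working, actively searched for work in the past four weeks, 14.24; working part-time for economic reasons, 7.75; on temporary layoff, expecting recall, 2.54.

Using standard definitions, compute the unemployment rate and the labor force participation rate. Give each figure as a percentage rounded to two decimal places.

Unemployment rate ≈ 6.90%; labor force participation rate ≈ 78.62%.

Employed = 218.79 + 7.75 = 226.54 million (anyone who worked, including part-time for economic reasons, counts as employed).
Unemployed = 14.24 + 2.54 = 16.78 million (jobless and actively searching, or on temporary layoff).
Labor force = 226.54 + 16.78 = 243.32 million.
Not in labor force = 17.67 + 16.30 + 32.18 = 66.15 million (those not working and not actively searching are outside the labor force).
Civilian working-age population = 243.32 + 66.15 = 309.47 million.
Unemployment rate = 16.78 / 243.32 = 6.90%.
Labor force participation rate = 243.32 / 309.47 = 78.62%.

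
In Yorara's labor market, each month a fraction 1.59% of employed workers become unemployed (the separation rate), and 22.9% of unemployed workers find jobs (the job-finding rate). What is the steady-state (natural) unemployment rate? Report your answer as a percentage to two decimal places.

Steady-state unemployment rate ≈ 6.49%.

At steady state the flows balance: s·E = f·U, so U/(E+U) = s/(s+f).
u* = 1.59 / (1.59 + 22.9) = 1.59 / 24.49 = 6.49%.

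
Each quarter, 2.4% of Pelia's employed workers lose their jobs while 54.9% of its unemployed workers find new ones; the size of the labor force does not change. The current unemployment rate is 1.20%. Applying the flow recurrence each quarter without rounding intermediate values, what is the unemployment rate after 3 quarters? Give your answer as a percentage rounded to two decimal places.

With a fixed labor force, u_{t+1} = u_t + s·(1−u_t) − f·u_t = u_t·(1−s−f) + s.
Here 1−s−f = 0.427 and s = 0.024.
u_1 = 0.012000 × 0.427 + 0.024 = 0.029124.
u_2 = 0.029124 × 0.427 + 0.024 = 0.036436.
u_3 = 0.036436 × 0.427 + 0.024 = 0.039558.

Unemployment rate after three quarters ≈ 3.96%.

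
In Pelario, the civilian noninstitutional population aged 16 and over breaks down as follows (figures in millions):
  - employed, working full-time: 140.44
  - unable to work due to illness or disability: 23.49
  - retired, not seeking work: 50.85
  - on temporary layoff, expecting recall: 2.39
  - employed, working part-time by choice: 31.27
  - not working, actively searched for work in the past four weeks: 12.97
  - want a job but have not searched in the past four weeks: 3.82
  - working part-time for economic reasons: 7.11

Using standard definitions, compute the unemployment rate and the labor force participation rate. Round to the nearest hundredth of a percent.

Employed = 140.44 + 31.27 + 7.11 = 178.82 million (anyone who worked, including part-time for economic reasons, counts as employed).
Unemployed = 2.39 + 12.97 = 15.36 million (jobless and actively searching, or on temporary layoff).
Labor force = 178.82 + 15.36 = 194.18 million.
Not in labor force = 23.49 + 50.85 + 3.82 = 78.16 million (those not working and not actively searching are outside the labor force — including those who want a job but have given up searching).
Civilian working-age population = 194.18 + 78.16 = 272.34 million.
Unemployment rate = 15.36 / 194.18 = 7.91%.
Labor force participation rate = 194.18 / 272.34 = 71.30%.

Unemployment rate ≈ 7.91%; labor force participation rate ≈ 71.30%.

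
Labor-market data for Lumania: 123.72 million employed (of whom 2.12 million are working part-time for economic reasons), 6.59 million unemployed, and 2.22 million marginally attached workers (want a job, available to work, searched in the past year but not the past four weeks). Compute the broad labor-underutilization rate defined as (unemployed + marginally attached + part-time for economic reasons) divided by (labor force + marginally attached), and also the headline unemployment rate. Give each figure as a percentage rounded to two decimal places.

Broad underutilization rate ≈ 8.25%; headline unemployment rate ≈ 5.06%.

Labor force = 123.72 + 6.59 = 130.31 million.
Numerator = 6.59 + 2.22 + 2.12 = 10.93 million.
Denominator = 130.31 + 2.22 = 132.53 million.
Broad rate = 10.93 / 132.53 = 8.25%.
Headline unemployment rate = 6.59 / 130.31 = 5.06%.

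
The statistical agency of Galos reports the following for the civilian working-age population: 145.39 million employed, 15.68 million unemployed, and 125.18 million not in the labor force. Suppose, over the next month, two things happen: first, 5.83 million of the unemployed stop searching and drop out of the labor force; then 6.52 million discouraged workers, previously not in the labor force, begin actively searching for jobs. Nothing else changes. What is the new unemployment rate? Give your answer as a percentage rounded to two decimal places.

New unemployment rate ≈ 10.12%.

Initially, labor force = 145.39 + 15.68 = 161.07 million, so u = 15.68/161.07 = 9.73%.
After the first change, unemployed and labor force both fall by 5.83 → E = 145.39, U = 9.85, labor force = 155.24 million.
After the second change, unemployed and labor force both rise by 6.52 → E = 145.39, U = 16.37, labor force = 161.76 million.
New unemployment rate = 16.37 / 161.76 = 10.12%.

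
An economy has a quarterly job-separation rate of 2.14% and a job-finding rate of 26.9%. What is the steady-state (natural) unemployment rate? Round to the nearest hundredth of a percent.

Steady-state unemployment rate ≈ 7.37%.

At steady state the flows balance: s·E = f·U, so U/(E+U) = s/(s+f).
u* = 2.14 / (2.14 + 26.9) = 2.14 / 29.04 = 7.37%.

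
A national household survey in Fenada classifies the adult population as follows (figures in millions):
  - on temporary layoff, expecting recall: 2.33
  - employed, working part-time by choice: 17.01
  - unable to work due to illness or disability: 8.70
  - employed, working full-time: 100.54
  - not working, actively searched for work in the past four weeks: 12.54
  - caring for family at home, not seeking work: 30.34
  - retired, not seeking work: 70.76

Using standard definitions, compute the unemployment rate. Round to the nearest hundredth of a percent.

Employed = 17.01 + 100.54 = 117.55 million.
Unemployed = 2.33 + 12.54 = 14.87 million (jobless and actively searching, or on temporary layoff).
Labor force = 117.55 + 14.87 = 132.42 million.
Unemployment rate = 14.87 / 132.42 = 11.23%.

Unemployment rate ≈ 11.23%.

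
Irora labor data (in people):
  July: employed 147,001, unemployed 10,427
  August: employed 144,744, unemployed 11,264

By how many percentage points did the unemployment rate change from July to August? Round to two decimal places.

The unemployment rate changed by +0.60 percentage points.

July: labor force = 147,001 + 10,427 = 157,428; u = 10,427/157,428 = 6.62%.
August: labor force = 144,744 + 11,264 = 156,008; u = 11,264/156,008 = 7.22%.
Change = 7.22% − 6.62% = +0.60 pp.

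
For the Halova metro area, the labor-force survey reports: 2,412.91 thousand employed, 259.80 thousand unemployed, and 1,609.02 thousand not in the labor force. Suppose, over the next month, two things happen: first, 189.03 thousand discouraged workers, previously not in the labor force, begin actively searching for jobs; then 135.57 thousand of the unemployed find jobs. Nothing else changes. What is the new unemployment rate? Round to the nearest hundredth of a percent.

New unemployment rate ≈ 10.95%.

Initially, labor force = 2,412.91 + 259.80 = 2,672.71 thousand, so u = 259.80/2,672.71 = 9.72%.
After the first change, unemployed and labor force both rise by 189.03 → E = 2,412.91, U = 448.83, labor force = 2,861.74 thousand.
After the second change, unemployed falls and employed rises by 135.57; labor force unchanged → E = 2,548.48, U = 313.26, labor force = 2,861.74 thousand.
New unemployment rate = 313.26 / 2,861.74 = 10.95%.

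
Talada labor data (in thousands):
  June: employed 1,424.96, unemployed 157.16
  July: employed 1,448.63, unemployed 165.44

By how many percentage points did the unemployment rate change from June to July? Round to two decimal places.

The unemployment rate changed by +0.32 percentage points.

June: labor force = 1,424.96 + 157.16 = 1,582.12; u = 157.16/1,582.12 = 9.93%.
July: labor force = 1,448.63 + 165.44 = 1,614.07; u = 165.44/1,614.07 = 10.25%.
Change = 10.25% − 9.93% = +0.32 pp.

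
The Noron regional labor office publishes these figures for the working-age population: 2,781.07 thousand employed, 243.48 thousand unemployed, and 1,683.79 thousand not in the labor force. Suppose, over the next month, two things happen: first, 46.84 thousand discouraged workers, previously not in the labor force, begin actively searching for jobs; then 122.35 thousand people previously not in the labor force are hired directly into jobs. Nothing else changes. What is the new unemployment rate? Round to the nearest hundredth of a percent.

New unemployment rate ≈ 9.09%.

Initially, labor force = 2,781.07 + 243.48 = 3,024.55 thousand, so u = 243.48/3,024.55 = 8.05%.
After the first change, unemployed and labor force both rise by 46.84 → E = 2,781.07, U = 290.32, labor force = 3,071.39 thousand.
After the second change, employed and labor force both rise by 122.35; unemployed unchanged → E = 2,903.42, U = 290.32, labor force = 3,193.74 thousand.
New unemployment rate = 290.32 / 3,193.74 = 9.09%.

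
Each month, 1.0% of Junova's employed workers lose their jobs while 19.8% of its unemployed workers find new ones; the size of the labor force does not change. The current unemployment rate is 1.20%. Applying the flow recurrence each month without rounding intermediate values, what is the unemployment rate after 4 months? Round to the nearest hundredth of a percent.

Unemployment rate after four months ≈ 3.39%.

With a fixed labor force, u_{t+1} = u_t + s·(1−u_t) − f·u_t = u_t·(1−s−f) + s.
Here 1−s−f = 0.792 and s = 0.010.
u_1 = 0.012000 × 0.792 + 0.010 = 0.019504.
u_2 = 0.019504 × 0.792 + 0.010 = 0.025447.
u_3 = 0.025447 × 0.792 + 0.010 = 0.030154.
u_4 = 0.030154 × 0.792 + 0.010 = 0.033882.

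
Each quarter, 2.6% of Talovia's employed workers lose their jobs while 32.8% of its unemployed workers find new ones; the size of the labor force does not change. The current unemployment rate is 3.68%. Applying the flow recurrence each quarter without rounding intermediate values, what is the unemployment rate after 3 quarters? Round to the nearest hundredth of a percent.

With a fixed labor force, u_{t+1} = u_t + s·(1−u_t) − f·u_t = u_t·(1−s−f) + s.
Here 1−s−f = 0.646 and s = 0.026.
u_1 = 0.036800 × 0.646 + 0.026 = 0.049773.
u_2 = 0.049773 × 0.646 + 0.026 = 0.058153.
u_3 = 0.058153 × 0.646 + 0.026 = 0.063567.

Unemployment rate after three quarters ≈ 6.36%.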